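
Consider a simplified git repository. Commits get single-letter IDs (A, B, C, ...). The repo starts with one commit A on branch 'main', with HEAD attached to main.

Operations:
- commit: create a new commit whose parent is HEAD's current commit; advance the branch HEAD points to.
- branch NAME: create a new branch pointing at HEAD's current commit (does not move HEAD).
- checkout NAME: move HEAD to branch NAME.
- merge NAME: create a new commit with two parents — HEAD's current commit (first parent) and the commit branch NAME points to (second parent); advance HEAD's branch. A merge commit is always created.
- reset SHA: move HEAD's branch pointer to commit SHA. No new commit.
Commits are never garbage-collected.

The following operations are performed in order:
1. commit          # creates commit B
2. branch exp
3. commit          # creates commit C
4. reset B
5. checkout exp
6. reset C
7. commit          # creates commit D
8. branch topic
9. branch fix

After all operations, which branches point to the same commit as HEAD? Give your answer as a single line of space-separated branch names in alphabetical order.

After op 1 (commit): HEAD=main@B [main=B]
After op 2 (branch): HEAD=main@B [exp=B main=B]
After op 3 (commit): HEAD=main@C [exp=B main=C]
After op 4 (reset): HEAD=main@B [exp=B main=B]
After op 5 (checkout): HEAD=exp@B [exp=B main=B]
After op 6 (reset): HEAD=exp@C [exp=C main=B]
After op 7 (commit): HEAD=exp@D [exp=D main=B]
After op 8 (branch): HEAD=exp@D [exp=D main=B topic=D]
After op 9 (branch): HEAD=exp@D [exp=D fix=D main=B topic=D]

Answer: exp fix topic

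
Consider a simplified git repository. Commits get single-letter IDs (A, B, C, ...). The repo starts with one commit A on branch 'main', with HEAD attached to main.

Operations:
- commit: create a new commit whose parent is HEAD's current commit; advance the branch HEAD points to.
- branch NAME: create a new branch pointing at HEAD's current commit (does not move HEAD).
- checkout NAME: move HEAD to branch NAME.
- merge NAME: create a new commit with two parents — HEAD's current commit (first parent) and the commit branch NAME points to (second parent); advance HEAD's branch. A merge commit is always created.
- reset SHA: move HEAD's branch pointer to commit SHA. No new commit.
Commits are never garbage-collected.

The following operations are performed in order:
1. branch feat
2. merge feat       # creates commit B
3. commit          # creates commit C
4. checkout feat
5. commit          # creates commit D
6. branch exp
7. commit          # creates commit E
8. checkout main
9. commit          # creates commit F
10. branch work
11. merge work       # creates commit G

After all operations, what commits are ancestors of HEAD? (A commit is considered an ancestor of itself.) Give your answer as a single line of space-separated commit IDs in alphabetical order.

After op 1 (branch): HEAD=main@A [feat=A main=A]
After op 2 (merge): HEAD=main@B [feat=A main=B]
After op 3 (commit): HEAD=main@C [feat=A main=C]
After op 4 (checkout): HEAD=feat@A [feat=A main=C]
After op 5 (commit): HEAD=feat@D [feat=D main=C]
After op 6 (branch): HEAD=feat@D [exp=D feat=D main=C]
After op 7 (commit): HEAD=feat@E [exp=D feat=E main=C]
After op 8 (checkout): HEAD=main@C [exp=D feat=E main=C]
After op 9 (commit): HEAD=main@F [exp=D feat=E main=F]
After op 10 (branch): HEAD=main@F [exp=D feat=E main=F work=F]
After op 11 (merge): HEAD=main@G [exp=D feat=E main=G work=F]

Answer: A B C F G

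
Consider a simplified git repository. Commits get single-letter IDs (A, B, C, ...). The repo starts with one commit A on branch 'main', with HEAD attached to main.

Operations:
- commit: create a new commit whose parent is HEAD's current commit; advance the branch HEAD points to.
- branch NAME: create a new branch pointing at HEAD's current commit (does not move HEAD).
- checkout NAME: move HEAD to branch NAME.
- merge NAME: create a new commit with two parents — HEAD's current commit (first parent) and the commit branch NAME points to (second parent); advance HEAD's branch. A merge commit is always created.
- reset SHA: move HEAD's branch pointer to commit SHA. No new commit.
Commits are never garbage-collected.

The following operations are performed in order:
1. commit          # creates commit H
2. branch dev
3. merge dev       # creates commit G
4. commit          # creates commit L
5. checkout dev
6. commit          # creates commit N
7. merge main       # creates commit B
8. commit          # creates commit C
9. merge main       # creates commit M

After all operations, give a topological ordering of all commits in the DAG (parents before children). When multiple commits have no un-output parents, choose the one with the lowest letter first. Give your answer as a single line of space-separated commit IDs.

Answer: A H G L N B C M

Derivation:
After op 1 (commit): HEAD=main@H [main=H]
After op 2 (branch): HEAD=main@H [dev=H main=H]
After op 3 (merge): HEAD=main@G [dev=H main=G]
After op 4 (commit): HEAD=main@L [dev=H main=L]
After op 5 (checkout): HEAD=dev@H [dev=H main=L]
After op 6 (commit): HEAD=dev@N [dev=N main=L]
After op 7 (merge): HEAD=dev@B [dev=B main=L]
After op 8 (commit): HEAD=dev@C [dev=C main=L]
After op 9 (merge): HEAD=dev@M [dev=M main=L]
commit A: parents=[]
commit B: parents=['N', 'L']
commit C: parents=['B']
commit G: parents=['H', 'H']
commit H: parents=['A']
commit L: parents=['G']
commit M: parents=['C', 'L']
commit N: parents=['H']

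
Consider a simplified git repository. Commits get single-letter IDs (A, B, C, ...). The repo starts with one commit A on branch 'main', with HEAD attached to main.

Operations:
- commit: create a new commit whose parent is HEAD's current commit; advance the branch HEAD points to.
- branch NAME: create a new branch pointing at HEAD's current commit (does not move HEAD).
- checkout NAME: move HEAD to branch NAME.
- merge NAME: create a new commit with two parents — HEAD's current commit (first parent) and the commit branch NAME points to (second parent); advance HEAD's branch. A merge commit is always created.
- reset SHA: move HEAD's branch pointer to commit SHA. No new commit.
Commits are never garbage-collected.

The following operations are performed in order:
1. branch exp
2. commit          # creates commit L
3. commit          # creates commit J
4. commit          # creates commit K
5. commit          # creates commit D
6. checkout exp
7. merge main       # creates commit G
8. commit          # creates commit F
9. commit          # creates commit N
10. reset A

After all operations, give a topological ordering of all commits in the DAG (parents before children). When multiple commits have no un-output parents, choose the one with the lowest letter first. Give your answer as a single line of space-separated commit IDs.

Answer: A L J K D G F N

Derivation:
After op 1 (branch): HEAD=main@A [exp=A main=A]
After op 2 (commit): HEAD=main@L [exp=A main=L]
After op 3 (commit): HEAD=main@J [exp=A main=J]
After op 4 (commit): HEAD=main@K [exp=A main=K]
After op 5 (commit): HEAD=main@D [exp=A main=D]
After op 6 (checkout): HEAD=exp@A [exp=A main=D]
After op 7 (merge): HEAD=exp@G [exp=G main=D]
After op 8 (commit): HEAD=exp@F [exp=F main=D]
After op 9 (commit): HEAD=exp@N [exp=N main=D]
After op 10 (reset): HEAD=exp@A [exp=A main=D]
commit A: parents=[]
commit D: parents=['K']
commit F: parents=['G']
commit G: parents=['A', 'D']
commit J: parents=['L']
commit K: parents=['J']
commit L: parents=['A']
commit N: parents=['F']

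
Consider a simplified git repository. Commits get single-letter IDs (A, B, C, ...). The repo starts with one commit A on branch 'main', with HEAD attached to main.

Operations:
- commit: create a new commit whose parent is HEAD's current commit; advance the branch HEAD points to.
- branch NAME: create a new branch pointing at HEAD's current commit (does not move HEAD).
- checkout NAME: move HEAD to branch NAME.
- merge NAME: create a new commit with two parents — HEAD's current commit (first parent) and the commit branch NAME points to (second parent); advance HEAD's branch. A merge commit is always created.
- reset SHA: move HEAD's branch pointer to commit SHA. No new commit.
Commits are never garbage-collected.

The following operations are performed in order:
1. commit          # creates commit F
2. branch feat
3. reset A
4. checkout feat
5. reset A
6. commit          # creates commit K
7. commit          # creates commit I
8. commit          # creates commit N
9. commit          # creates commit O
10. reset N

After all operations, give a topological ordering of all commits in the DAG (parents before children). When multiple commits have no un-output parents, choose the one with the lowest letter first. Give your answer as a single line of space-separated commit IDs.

Answer: A F K I N O

Derivation:
After op 1 (commit): HEAD=main@F [main=F]
After op 2 (branch): HEAD=main@F [feat=F main=F]
After op 3 (reset): HEAD=main@A [feat=F main=A]
After op 4 (checkout): HEAD=feat@F [feat=F main=A]
After op 5 (reset): HEAD=feat@A [feat=A main=A]
After op 6 (commit): HEAD=feat@K [feat=K main=A]
After op 7 (commit): HEAD=feat@I [feat=I main=A]
After op 8 (commit): HEAD=feat@N [feat=N main=A]
After op 9 (commit): HEAD=feat@O [feat=O main=A]
After op 10 (reset): HEAD=feat@N [feat=N main=A]
commit A: parents=[]
commit F: parents=['A']
commit I: parents=['K']
commit K: parents=['A']
commit N: parents=['I']
commit O: parents=['N']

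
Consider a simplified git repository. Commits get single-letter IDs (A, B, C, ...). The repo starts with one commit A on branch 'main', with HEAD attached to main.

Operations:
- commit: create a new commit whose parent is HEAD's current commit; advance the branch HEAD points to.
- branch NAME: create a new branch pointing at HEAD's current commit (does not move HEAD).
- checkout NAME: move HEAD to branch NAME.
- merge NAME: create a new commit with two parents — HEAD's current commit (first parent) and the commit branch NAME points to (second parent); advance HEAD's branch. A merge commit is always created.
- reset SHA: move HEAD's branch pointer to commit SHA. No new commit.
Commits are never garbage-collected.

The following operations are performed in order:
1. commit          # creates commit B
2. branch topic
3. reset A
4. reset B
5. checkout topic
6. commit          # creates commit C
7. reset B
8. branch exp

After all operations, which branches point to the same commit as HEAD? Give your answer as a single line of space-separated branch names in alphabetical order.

Answer: exp main topic

Derivation:
After op 1 (commit): HEAD=main@B [main=B]
After op 2 (branch): HEAD=main@B [main=B topic=B]
After op 3 (reset): HEAD=main@A [main=A topic=B]
After op 4 (reset): HEAD=main@B [main=B topic=B]
After op 5 (checkout): HEAD=topic@B [main=B topic=B]
After op 6 (commit): HEAD=topic@C [main=B topic=C]
After op 7 (reset): HEAD=topic@B [main=B topic=B]
After op 8 (branch): HEAD=topic@B [exp=B main=B topic=B]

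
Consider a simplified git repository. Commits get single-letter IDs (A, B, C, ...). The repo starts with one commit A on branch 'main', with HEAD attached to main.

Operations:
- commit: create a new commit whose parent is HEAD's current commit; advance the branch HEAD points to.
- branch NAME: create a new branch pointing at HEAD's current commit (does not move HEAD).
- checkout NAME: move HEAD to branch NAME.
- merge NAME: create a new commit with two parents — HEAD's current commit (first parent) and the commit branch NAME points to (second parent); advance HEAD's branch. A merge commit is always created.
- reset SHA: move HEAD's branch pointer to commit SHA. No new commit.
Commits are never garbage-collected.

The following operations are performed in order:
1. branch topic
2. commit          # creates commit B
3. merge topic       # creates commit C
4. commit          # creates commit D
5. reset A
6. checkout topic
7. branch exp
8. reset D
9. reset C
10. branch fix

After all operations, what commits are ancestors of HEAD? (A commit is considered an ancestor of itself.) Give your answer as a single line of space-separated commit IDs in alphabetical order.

After op 1 (branch): HEAD=main@A [main=A topic=A]
After op 2 (commit): HEAD=main@B [main=B topic=A]
After op 3 (merge): HEAD=main@C [main=C topic=A]
After op 4 (commit): HEAD=main@D [main=D topic=A]
After op 5 (reset): HEAD=main@A [main=A topic=A]
After op 6 (checkout): HEAD=topic@A [main=A topic=A]
After op 7 (branch): HEAD=topic@A [exp=A main=A topic=A]
After op 8 (reset): HEAD=topic@D [exp=A main=A topic=D]
After op 9 (reset): HEAD=topic@C [exp=A main=A topic=C]
After op 10 (branch): HEAD=topic@C [exp=A fix=C main=A topic=C]

Answer: A B C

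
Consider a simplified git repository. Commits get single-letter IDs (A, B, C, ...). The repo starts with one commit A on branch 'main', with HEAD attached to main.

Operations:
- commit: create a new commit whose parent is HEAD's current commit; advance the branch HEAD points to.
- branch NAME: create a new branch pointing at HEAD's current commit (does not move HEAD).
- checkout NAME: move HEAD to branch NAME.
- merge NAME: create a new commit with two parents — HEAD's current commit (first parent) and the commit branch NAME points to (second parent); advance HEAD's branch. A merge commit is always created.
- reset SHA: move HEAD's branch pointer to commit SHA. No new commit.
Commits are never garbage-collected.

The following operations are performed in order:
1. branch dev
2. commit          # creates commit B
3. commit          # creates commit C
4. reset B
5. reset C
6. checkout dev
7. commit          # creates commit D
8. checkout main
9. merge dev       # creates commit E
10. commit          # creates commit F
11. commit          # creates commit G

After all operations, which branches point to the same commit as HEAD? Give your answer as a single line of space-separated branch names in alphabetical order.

Answer: main

Derivation:
After op 1 (branch): HEAD=main@A [dev=A main=A]
After op 2 (commit): HEAD=main@B [dev=A main=B]
After op 3 (commit): HEAD=main@C [dev=A main=C]
After op 4 (reset): HEAD=main@B [dev=A main=B]
After op 5 (reset): HEAD=main@C [dev=A main=C]
After op 6 (checkout): HEAD=dev@A [dev=A main=C]
After op 7 (commit): HEAD=dev@D [dev=D main=C]
After op 8 (checkout): HEAD=main@C [dev=D main=C]
After op 9 (merge): HEAD=main@E [dev=D main=E]
After op 10 (commit): HEAD=main@F [dev=D main=F]
After op 11 (commit): HEAD=main@G [dev=D main=G]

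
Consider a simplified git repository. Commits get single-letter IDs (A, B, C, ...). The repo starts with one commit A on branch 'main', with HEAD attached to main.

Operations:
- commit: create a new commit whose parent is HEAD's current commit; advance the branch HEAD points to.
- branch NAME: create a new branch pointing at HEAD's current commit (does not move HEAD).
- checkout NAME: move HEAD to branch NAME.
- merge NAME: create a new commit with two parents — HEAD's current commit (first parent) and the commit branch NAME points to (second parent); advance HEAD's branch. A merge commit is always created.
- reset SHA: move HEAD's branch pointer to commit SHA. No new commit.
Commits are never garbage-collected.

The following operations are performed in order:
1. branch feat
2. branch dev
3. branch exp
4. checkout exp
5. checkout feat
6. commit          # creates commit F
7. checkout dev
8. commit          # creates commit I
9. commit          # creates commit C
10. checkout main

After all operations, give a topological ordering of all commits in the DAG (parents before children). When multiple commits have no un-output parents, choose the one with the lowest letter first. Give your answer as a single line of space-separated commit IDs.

Answer: A F I C

Derivation:
After op 1 (branch): HEAD=main@A [feat=A main=A]
After op 2 (branch): HEAD=main@A [dev=A feat=A main=A]
After op 3 (branch): HEAD=main@A [dev=A exp=A feat=A main=A]
After op 4 (checkout): HEAD=exp@A [dev=A exp=A feat=A main=A]
After op 5 (checkout): HEAD=feat@A [dev=A exp=A feat=A main=A]
After op 6 (commit): HEAD=feat@F [dev=A exp=A feat=F main=A]
After op 7 (checkout): HEAD=dev@A [dev=A exp=A feat=F main=A]
After op 8 (commit): HEAD=dev@I [dev=I exp=A feat=F main=A]
After op 9 (commit): HEAD=dev@C [dev=C exp=A feat=F main=A]
After op 10 (checkout): HEAD=main@A [dev=C exp=A feat=F main=A]
commit A: parents=[]
commit C: parents=['I']
commit F: parents=['A']
commit I: parents=['A']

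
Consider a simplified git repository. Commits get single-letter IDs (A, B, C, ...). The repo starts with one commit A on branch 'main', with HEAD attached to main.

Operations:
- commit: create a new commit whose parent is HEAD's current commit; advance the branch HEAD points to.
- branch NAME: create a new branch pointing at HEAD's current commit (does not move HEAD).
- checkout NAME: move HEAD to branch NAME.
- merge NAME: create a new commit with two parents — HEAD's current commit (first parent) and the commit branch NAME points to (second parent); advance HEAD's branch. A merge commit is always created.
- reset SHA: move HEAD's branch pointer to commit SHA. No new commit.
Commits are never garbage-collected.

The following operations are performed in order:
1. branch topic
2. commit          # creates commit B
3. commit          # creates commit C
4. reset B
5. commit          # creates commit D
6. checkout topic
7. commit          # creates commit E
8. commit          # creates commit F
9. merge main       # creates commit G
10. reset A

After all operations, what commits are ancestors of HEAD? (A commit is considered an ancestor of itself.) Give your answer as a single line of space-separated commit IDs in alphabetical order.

Answer: A

Derivation:
After op 1 (branch): HEAD=main@A [main=A topic=A]
After op 2 (commit): HEAD=main@B [main=B topic=A]
After op 3 (commit): HEAD=main@C [main=C topic=A]
After op 4 (reset): HEAD=main@B [main=B topic=A]
After op 5 (commit): HEAD=main@D [main=D topic=A]
After op 6 (checkout): HEAD=topic@A [main=D topic=A]
After op 7 (commit): HEAD=topic@E [main=D topic=E]
After op 8 (commit): HEAD=topic@F [main=D topic=F]
After op 9 (merge): HEAD=topic@G [main=D topic=G]
After op 10 (reset): HEAD=topic@A [main=D topic=A]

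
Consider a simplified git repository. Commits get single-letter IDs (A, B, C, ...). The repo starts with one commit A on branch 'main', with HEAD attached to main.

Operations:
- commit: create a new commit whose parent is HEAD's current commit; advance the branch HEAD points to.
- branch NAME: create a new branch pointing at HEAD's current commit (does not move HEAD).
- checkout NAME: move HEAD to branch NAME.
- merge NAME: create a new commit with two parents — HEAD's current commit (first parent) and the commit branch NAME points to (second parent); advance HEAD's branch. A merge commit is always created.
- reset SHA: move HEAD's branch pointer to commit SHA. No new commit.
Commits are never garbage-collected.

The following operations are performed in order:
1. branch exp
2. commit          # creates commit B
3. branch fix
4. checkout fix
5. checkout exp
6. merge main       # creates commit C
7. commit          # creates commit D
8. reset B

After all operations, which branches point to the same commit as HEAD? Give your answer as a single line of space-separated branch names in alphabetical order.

Answer: exp fix main

Derivation:
After op 1 (branch): HEAD=main@A [exp=A main=A]
After op 2 (commit): HEAD=main@B [exp=A main=B]
After op 3 (branch): HEAD=main@B [exp=A fix=B main=B]
After op 4 (checkout): HEAD=fix@B [exp=A fix=B main=B]
After op 5 (checkout): HEAD=exp@A [exp=A fix=B main=B]
After op 6 (merge): HEAD=exp@C [exp=C fix=B main=B]
After op 7 (commit): HEAD=exp@D [exp=D fix=B main=B]
After op 8 (reset): HEAD=exp@B [exp=B fix=B main=B]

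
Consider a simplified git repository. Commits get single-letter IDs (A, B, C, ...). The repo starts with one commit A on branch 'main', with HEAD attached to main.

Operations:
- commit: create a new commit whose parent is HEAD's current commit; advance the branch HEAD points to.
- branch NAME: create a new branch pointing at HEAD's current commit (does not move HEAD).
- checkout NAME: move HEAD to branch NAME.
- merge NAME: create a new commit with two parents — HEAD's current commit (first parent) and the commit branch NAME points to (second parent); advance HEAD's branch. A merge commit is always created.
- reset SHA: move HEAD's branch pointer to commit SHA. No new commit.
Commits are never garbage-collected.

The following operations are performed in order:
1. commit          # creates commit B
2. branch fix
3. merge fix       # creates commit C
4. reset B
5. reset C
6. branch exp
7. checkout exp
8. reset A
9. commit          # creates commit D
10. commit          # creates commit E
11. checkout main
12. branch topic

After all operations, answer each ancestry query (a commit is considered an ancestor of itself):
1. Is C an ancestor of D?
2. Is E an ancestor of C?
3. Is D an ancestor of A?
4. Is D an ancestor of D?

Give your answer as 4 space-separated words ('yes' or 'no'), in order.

Answer: no no no yes

Derivation:
After op 1 (commit): HEAD=main@B [main=B]
After op 2 (branch): HEAD=main@B [fix=B main=B]
After op 3 (merge): HEAD=main@C [fix=B main=C]
After op 4 (reset): HEAD=main@B [fix=B main=B]
After op 5 (reset): HEAD=main@C [fix=B main=C]
After op 6 (branch): HEAD=main@C [exp=C fix=B main=C]
After op 7 (checkout): HEAD=exp@C [exp=C fix=B main=C]
After op 8 (reset): HEAD=exp@A [exp=A fix=B main=C]
After op 9 (commit): HEAD=exp@D [exp=D fix=B main=C]
After op 10 (commit): HEAD=exp@E [exp=E fix=B main=C]
After op 11 (checkout): HEAD=main@C [exp=E fix=B main=C]
After op 12 (branch): HEAD=main@C [exp=E fix=B main=C topic=C]
ancestors(D) = {A,D}; C in? no
ancestors(C) = {A,B,C}; E in? no
ancestors(A) = {A}; D in? no
ancestors(D) = {A,D}; D in? yes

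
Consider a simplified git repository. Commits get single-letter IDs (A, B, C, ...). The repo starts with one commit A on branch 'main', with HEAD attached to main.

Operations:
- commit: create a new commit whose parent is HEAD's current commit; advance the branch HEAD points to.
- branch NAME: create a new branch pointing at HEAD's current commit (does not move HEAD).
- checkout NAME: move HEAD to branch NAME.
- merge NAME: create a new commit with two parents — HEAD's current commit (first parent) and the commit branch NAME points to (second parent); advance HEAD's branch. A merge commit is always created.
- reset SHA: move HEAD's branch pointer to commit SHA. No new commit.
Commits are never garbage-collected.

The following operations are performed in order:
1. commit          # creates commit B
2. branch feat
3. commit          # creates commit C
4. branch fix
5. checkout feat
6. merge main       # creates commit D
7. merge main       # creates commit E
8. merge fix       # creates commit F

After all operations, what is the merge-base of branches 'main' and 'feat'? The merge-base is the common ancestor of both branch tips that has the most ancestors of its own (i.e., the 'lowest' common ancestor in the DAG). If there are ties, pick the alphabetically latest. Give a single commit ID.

After op 1 (commit): HEAD=main@B [main=B]
After op 2 (branch): HEAD=main@B [feat=B main=B]
After op 3 (commit): HEAD=main@C [feat=B main=C]
After op 4 (branch): HEAD=main@C [feat=B fix=C main=C]
After op 5 (checkout): HEAD=feat@B [feat=B fix=C main=C]
After op 6 (merge): HEAD=feat@D [feat=D fix=C main=C]
After op 7 (merge): HEAD=feat@E [feat=E fix=C main=C]
After op 8 (merge): HEAD=feat@F [feat=F fix=C main=C]
ancestors(main=C): ['A', 'B', 'C']
ancestors(feat=F): ['A', 'B', 'C', 'D', 'E', 'F']
common: ['A', 'B', 'C']

Answer: C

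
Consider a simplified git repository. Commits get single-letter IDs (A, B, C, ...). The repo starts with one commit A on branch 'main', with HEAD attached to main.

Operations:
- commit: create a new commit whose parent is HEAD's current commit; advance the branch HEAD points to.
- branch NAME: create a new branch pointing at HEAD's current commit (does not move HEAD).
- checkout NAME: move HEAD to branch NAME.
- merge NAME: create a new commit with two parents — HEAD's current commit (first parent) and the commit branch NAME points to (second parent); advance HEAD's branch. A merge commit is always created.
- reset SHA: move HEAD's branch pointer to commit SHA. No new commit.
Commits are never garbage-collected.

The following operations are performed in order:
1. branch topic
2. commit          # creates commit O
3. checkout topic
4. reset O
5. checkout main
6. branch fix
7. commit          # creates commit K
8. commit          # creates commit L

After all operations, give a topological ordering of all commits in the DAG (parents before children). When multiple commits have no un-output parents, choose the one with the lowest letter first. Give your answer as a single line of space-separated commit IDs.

After op 1 (branch): HEAD=main@A [main=A topic=A]
After op 2 (commit): HEAD=main@O [main=O topic=A]
After op 3 (checkout): HEAD=topic@A [main=O topic=A]
After op 4 (reset): HEAD=topic@O [main=O topic=O]
After op 5 (checkout): HEAD=main@O [main=O topic=O]
After op 6 (branch): HEAD=main@O [fix=O main=O topic=O]
After op 7 (commit): HEAD=main@K [fix=O main=K topic=O]
After op 8 (commit): HEAD=main@L [fix=O main=L topic=O]
commit A: parents=[]
commit K: parents=['O']
commit L: parents=['K']
commit O: parents=['A']

Answer: A O K L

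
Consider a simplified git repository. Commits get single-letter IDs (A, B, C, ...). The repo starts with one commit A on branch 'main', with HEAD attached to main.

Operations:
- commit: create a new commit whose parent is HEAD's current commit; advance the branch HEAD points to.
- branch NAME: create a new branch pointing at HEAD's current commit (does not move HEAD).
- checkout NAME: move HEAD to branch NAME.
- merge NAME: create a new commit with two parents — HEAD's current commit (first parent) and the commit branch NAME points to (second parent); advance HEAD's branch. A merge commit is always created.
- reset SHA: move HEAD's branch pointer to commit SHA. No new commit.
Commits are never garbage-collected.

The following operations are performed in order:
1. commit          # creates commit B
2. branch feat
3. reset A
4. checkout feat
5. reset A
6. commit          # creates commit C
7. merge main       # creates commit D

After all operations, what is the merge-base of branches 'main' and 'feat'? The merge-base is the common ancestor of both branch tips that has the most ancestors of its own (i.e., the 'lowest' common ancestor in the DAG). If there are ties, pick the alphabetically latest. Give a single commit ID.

Answer: A

Derivation:
After op 1 (commit): HEAD=main@B [main=B]
After op 2 (branch): HEAD=main@B [feat=B main=B]
After op 3 (reset): HEAD=main@A [feat=B main=A]
After op 4 (checkout): HEAD=feat@B [feat=B main=A]
After op 5 (reset): HEAD=feat@A [feat=A main=A]
After op 6 (commit): HEAD=feat@C [feat=C main=A]
After op 7 (merge): HEAD=feat@D [feat=D main=A]
ancestors(main=A): ['A']
ancestors(feat=D): ['A', 'C', 'D']
common: ['A']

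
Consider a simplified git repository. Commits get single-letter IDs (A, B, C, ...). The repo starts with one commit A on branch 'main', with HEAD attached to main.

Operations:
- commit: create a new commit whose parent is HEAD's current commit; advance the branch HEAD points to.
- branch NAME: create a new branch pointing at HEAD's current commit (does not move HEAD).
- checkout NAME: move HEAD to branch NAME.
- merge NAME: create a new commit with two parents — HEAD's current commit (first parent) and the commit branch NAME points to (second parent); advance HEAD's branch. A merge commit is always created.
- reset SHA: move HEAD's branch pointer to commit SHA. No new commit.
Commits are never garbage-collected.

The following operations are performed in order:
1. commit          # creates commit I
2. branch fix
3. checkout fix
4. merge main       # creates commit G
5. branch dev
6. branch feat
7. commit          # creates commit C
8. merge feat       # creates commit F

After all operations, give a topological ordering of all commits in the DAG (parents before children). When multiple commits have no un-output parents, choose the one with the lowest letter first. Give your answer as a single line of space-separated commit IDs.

After op 1 (commit): HEAD=main@I [main=I]
After op 2 (branch): HEAD=main@I [fix=I main=I]
After op 3 (checkout): HEAD=fix@I [fix=I main=I]
After op 4 (merge): HEAD=fix@G [fix=G main=I]
After op 5 (branch): HEAD=fix@G [dev=G fix=G main=I]
After op 6 (branch): HEAD=fix@G [dev=G feat=G fix=G main=I]
After op 7 (commit): HEAD=fix@C [dev=G feat=G fix=C main=I]
After op 8 (merge): HEAD=fix@F [dev=G feat=G fix=F main=I]
commit A: parents=[]
commit C: parents=['G']
commit F: parents=['C', 'G']
commit G: parents=['I', 'I']
commit I: parents=['A']

Answer: A I G C F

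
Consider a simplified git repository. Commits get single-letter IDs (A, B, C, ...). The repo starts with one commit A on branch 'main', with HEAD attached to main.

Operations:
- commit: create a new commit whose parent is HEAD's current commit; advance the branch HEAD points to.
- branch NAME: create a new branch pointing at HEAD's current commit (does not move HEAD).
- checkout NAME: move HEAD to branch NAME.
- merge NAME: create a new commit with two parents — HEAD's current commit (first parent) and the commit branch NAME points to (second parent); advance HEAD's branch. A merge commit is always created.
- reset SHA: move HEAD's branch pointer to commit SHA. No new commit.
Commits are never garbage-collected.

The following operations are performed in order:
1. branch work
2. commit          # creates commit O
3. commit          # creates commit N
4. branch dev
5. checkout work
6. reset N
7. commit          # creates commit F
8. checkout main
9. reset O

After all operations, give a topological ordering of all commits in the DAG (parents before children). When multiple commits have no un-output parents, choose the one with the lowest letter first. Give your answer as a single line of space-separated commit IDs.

Answer: A O N F

Derivation:
After op 1 (branch): HEAD=main@A [main=A work=A]
After op 2 (commit): HEAD=main@O [main=O work=A]
After op 3 (commit): HEAD=main@N [main=N work=A]
After op 4 (branch): HEAD=main@N [dev=N main=N work=A]
After op 5 (checkout): HEAD=work@A [dev=N main=N work=A]
After op 6 (reset): HEAD=work@N [dev=N main=N work=N]
After op 7 (commit): HEAD=work@F [dev=N main=N work=F]
After op 8 (checkout): HEAD=main@N [dev=N main=N work=F]
After op 9 (reset): HEAD=main@O [dev=N main=O work=F]
commit A: parents=[]
commit F: parents=['N']
commit N: parents=['O']
commit O: parents=['A']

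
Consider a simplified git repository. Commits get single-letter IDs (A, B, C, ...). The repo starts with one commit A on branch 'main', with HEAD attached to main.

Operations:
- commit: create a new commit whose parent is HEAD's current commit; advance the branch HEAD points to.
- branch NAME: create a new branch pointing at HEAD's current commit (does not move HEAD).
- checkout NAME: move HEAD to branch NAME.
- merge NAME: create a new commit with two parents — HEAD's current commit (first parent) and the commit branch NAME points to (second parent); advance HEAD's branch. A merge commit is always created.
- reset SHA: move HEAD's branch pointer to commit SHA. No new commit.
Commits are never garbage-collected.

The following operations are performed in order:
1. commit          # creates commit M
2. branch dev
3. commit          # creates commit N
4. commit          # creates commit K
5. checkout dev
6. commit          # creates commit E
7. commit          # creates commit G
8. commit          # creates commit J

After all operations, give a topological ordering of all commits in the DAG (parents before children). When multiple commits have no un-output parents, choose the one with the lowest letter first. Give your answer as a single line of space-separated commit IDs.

After op 1 (commit): HEAD=main@M [main=M]
After op 2 (branch): HEAD=main@M [dev=M main=M]
After op 3 (commit): HEAD=main@N [dev=M main=N]
After op 4 (commit): HEAD=main@K [dev=M main=K]
After op 5 (checkout): HEAD=dev@M [dev=M main=K]
After op 6 (commit): HEAD=dev@E [dev=E main=K]
After op 7 (commit): HEAD=dev@G [dev=G main=K]
After op 8 (commit): HEAD=dev@J [dev=J main=K]
commit A: parents=[]
commit E: parents=['M']
commit G: parents=['E']
commit J: parents=['G']
commit K: parents=['N']
commit M: parents=['A']
commit N: parents=['M']

Answer: A M E G J N K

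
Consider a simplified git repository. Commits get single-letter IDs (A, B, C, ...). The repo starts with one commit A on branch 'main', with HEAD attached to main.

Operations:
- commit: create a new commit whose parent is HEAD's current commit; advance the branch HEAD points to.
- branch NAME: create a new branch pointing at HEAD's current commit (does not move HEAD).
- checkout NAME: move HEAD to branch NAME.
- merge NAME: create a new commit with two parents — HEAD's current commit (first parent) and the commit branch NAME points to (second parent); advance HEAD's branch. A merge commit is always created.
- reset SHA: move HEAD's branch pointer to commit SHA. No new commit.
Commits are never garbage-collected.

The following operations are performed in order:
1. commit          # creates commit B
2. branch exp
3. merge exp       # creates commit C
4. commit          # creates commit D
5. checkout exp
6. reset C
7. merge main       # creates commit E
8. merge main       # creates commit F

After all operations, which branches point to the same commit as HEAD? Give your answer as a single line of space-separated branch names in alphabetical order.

After op 1 (commit): HEAD=main@B [main=B]
After op 2 (branch): HEAD=main@B [exp=B main=B]
After op 3 (merge): HEAD=main@C [exp=B main=C]
After op 4 (commit): HEAD=main@D [exp=B main=D]
After op 5 (checkout): HEAD=exp@B [exp=B main=D]
After op 6 (reset): HEAD=exp@C [exp=C main=D]
After op 7 (merge): HEAD=exp@E [exp=E main=D]
After op 8 (merge): HEAD=exp@F [exp=F main=D]

Answer: exp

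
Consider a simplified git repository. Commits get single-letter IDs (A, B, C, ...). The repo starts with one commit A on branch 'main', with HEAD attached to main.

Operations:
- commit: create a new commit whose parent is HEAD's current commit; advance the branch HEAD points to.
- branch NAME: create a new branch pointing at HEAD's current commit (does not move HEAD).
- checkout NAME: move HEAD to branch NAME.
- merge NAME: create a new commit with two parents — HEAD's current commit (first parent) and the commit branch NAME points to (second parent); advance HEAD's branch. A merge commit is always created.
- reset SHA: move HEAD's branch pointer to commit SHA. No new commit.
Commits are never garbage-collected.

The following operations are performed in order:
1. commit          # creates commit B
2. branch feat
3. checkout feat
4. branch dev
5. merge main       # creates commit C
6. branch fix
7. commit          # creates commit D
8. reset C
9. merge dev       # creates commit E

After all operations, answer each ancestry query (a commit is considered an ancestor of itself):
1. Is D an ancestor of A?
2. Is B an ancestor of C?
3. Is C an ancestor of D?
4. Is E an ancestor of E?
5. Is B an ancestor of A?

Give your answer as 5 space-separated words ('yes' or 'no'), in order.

After op 1 (commit): HEAD=main@B [main=B]
After op 2 (branch): HEAD=main@B [feat=B main=B]
After op 3 (checkout): HEAD=feat@B [feat=B main=B]
After op 4 (branch): HEAD=feat@B [dev=B feat=B main=B]
After op 5 (merge): HEAD=feat@C [dev=B feat=C main=B]
After op 6 (branch): HEAD=feat@C [dev=B feat=C fix=C main=B]
After op 7 (commit): HEAD=feat@D [dev=B feat=D fix=C main=B]
After op 8 (reset): HEAD=feat@C [dev=B feat=C fix=C main=B]
After op 9 (merge): HEAD=feat@E [dev=B feat=E fix=C main=B]
ancestors(A) = {A}; D in? no
ancestors(C) = {A,B,C}; B in? yes
ancestors(D) = {A,B,C,D}; C in? yes
ancestors(E) = {A,B,C,E}; E in? yes
ancestors(A) = {A}; B in? no

Answer: no yes yes yes no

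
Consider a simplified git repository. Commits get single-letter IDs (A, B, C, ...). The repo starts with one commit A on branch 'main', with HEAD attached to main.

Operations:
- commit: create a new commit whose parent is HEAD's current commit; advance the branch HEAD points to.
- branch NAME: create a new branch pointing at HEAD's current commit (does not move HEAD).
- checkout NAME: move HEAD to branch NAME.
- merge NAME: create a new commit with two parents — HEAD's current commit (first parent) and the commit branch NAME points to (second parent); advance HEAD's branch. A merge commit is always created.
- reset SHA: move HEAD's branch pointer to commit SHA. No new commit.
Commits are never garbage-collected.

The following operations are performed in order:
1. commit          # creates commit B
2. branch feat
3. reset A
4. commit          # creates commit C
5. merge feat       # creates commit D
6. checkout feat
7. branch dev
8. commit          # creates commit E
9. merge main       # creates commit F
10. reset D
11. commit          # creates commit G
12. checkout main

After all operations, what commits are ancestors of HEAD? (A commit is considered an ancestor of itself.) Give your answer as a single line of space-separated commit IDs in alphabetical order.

Answer: A B C D

Derivation:
After op 1 (commit): HEAD=main@B [main=B]
After op 2 (branch): HEAD=main@B [feat=B main=B]
After op 3 (reset): HEAD=main@A [feat=B main=A]
After op 4 (commit): HEAD=main@C [feat=B main=C]
After op 5 (merge): HEAD=main@D [feat=B main=D]
After op 6 (checkout): HEAD=feat@B [feat=B main=D]
After op 7 (branch): HEAD=feat@B [dev=B feat=B main=D]
After op 8 (commit): HEAD=feat@E [dev=B feat=E main=D]
After op 9 (merge): HEAD=feat@F [dev=B feat=F main=D]
After op 10 (reset): HEAD=feat@D [dev=B feat=D main=D]
After op 11 (commit): HEAD=feat@G [dev=B feat=G main=D]
After op 12 (checkout): HEAD=main@D [dev=B feat=G main=D]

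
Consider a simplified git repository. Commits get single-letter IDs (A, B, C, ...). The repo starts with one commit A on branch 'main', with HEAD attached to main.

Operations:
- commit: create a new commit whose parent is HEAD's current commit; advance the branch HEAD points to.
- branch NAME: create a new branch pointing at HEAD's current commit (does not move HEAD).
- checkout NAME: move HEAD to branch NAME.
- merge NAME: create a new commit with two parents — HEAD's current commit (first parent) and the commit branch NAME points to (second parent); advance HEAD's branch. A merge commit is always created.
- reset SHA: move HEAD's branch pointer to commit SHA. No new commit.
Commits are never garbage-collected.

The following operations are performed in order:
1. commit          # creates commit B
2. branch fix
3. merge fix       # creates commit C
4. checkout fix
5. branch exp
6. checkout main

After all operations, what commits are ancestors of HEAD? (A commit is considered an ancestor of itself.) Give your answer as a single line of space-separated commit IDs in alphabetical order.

After op 1 (commit): HEAD=main@B [main=B]
After op 2 (branch): HEAD=main@B [fix=B main=B]
After op 3 (merge): HEAD=main@C [fix=B main=C]
After op 4 (checkout): HEAD=fix@B [fix=B main=C]
After op 5 (branch): HEAD=fix@B [exp=B fix=B main=C]
After op 6 (checkout): HEAD=main@C [exp=B fix=B main=C]

Answer: A B C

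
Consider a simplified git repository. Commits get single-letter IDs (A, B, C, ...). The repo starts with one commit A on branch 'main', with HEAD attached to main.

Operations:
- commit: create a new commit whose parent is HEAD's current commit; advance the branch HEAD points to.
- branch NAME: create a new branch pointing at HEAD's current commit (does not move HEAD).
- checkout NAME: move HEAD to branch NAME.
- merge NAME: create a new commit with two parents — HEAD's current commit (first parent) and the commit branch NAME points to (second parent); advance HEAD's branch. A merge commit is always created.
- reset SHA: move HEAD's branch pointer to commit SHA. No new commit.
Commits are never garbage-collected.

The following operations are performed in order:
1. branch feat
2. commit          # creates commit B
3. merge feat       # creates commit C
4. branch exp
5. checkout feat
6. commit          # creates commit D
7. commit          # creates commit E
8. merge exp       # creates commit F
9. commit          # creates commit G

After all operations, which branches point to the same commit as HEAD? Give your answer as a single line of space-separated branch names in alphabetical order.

Answer: feat

Derivation:
After op 1 (branch): HEAD=main@A [feat=A main=A]
After op 2 (commit): HEAD=main@B [feat=A main=B]
After op 3 (merge): HEAD=main@C [feat=A main=C]
After op 4 (branch): HEAD=main@C [exp=C feat=A main=C]
After op 5 (checkout): HEAD=feat@A [exp=C feat=A main=C]
After op 6 (commit): HEAD=feat@D [exp=C feat=D main=C]
After op 7 (commit): HEAD=feat@E [exp=C feat=E main=C]
After op 8 (merge): HEAD=feat@F [exp=C feat=F main=C]
After op 9 (commit): HEAD=feat@G [exp=C feat=G main=C]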